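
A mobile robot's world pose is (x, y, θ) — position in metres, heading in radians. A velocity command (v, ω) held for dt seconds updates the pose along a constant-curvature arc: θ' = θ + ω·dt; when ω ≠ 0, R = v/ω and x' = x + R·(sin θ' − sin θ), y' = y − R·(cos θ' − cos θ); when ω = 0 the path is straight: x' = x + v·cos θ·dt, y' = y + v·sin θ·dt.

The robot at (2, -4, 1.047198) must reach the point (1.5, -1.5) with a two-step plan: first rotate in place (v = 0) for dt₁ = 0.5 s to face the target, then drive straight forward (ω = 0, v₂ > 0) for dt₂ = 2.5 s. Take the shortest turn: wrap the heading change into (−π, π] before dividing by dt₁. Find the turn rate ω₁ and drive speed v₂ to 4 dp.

heading to target = atan2(-1.5−-4, 1.5−2) = 1.7682
Δθ = wrap(1.7682 − 1.0472) = 0.7210; ω₁ = Δθ/dt₁ = 1.4420
distance = √((1.5−2)² + (-1.5−-4)²) = 2.5495; v₂ = distance/dt₂ = 1.0198

ω₁ = 1.4420, v₂ = 1.0198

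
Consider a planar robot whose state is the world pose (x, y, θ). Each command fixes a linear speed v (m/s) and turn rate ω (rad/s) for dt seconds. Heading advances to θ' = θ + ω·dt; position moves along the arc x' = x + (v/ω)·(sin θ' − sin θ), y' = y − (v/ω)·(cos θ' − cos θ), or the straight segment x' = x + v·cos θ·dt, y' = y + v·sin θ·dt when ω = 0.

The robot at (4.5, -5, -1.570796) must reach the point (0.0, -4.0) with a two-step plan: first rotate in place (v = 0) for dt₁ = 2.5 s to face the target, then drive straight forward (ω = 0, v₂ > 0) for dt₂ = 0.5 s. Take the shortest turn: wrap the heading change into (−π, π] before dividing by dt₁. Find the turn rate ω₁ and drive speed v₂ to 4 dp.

ω₁ = -0.7158, v₂ = 9.2195

heading to target = atan2(-4−-5, 0−4.5) = 2.9229
Δθ = wrap(2.9229 − -1.5708) = -1.7895; ω₁ = Δθ/dt₁ = -0.7158
distance = √((0−4.5)² + (-4−-5)²) = 4.6098; v₂ = distance/dt₂ = 9.2195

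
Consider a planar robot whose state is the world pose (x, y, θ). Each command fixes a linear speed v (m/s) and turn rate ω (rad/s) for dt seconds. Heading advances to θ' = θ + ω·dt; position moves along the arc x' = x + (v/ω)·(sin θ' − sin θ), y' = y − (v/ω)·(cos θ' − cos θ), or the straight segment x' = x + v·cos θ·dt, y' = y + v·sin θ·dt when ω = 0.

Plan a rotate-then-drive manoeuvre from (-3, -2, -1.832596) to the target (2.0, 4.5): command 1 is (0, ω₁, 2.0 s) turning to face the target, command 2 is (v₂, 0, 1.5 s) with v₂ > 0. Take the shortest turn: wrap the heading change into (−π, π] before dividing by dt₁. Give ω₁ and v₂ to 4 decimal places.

ω₁ = 1.3738, v₂ = 5.4671

heading to target = atan2(4.5−-2, 2−-3) = 0.9151
Δθ = wrap(0.9151 − -1.8326) = 2.7477; ω₁ = Δθ/dt₁ = 1.3738
distance = √((2−-3)² + (4.5−-2)²) = 8.2006; v₂ = distance/dt₂ = 5.4671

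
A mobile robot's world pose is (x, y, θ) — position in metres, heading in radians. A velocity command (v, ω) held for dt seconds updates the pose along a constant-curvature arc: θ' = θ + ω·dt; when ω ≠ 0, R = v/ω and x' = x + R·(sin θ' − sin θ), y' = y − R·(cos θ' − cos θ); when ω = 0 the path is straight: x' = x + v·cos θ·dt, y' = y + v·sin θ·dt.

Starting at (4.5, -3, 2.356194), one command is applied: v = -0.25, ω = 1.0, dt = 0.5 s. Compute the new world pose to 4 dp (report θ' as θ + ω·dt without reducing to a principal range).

(4.6064, -3.0631, 2.8562)

θ' = 2.3562 + 1.0·0.5 = 2.8562
R = v/ω = -0.25/1.0 = -0.2500
x' = 4.5 + -0.2500·(sin 2.8562 − sin 2.3562) = 4.6064
y' = -3 − -0.2500·(cos 2.8562 − cos 2.3562) = -3.0631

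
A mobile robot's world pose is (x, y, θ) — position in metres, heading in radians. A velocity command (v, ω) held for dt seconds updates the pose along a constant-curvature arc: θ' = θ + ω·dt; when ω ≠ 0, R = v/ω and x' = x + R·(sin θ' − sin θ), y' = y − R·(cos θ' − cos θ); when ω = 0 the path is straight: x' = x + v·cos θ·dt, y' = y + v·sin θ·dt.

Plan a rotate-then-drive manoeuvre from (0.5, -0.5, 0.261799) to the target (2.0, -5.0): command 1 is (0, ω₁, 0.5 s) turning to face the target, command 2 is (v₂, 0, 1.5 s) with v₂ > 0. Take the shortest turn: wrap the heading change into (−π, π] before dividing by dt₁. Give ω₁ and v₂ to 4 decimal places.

ω₁ = -3.0217, v₂ = 3.1623

heading to target = atan2(-5−-0.5, 2−0.5) = -1.2490
Δθ = wrap(-1.2490 − 0.2618) = -1.5108; ω₁ = Δθ/dt₁ = -3.0217
distance = √((2−0.5)² + (-5−-0.5)²) = 4.7434; v₂ = distance/dt₂ = 3.1623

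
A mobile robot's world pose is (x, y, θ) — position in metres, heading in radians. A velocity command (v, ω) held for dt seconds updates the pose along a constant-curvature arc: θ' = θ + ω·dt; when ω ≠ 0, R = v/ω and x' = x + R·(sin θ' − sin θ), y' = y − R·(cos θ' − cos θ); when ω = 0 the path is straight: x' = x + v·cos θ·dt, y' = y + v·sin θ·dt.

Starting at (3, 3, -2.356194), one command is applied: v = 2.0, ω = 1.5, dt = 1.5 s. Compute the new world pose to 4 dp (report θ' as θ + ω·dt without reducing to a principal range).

θ' = -2.3562 + 1.5·1.5 = -0.1062
R = v/ω = 2.0/1.5 = 1.3333
x' = 3 + 1.3333·(sin -0.1062 − sin -2.3562) = 3.8015
y' = 3 − 1.3333·(cos -0.1062 − cos -2.3562) = 0.7314

(3.8015, 0.7314, -0.1062)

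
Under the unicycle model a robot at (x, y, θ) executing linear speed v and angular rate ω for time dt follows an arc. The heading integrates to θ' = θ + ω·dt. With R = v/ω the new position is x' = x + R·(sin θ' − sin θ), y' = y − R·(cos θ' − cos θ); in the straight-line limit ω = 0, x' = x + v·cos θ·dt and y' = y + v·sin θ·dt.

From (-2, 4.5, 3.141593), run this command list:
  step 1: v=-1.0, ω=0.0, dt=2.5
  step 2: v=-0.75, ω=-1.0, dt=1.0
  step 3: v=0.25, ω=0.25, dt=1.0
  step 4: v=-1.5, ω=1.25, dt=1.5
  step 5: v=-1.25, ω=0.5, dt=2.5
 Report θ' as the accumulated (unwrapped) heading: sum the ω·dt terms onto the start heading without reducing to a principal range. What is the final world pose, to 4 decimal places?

step 1: θ'=3.1416 (straight) → pose (0.5000, 4.5000, 3.1416)
step 2: θ'=2.1416 (R=0.7500) → pose (1.1311, 4.1552, 2.1416)
step 3: θ'=2.3916 (R=1.0000) → pose (0.9713, 4.3466, 2.3916)
step 4: θ'=4.2666 (R=-1.2000) → pose (2.8720, 4.7072, 4.2666)
step 5: θ'=5.5166 (R=-2.5000) → pose (2.3505, 7.5859, 5.5166)

(2.3505, 7.5859, 5.5166)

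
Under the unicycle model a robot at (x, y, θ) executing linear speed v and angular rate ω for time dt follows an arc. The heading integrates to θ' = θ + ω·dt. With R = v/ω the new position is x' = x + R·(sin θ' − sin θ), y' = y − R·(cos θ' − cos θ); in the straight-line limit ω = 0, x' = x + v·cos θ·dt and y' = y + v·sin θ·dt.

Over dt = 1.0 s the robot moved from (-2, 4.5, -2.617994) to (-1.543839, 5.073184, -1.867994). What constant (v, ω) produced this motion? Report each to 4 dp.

v = -0.7500, ω = 0.7500

Δθ = -1.867994 − -2.617994 = 0.750000
ω = Δθ/dt = 0.750000/1.0 = 0.7500
R = −Δy/(cos θ' − cos θ) = -1.0000
v = R·ω = -1.0000·0.7500 = -0.7500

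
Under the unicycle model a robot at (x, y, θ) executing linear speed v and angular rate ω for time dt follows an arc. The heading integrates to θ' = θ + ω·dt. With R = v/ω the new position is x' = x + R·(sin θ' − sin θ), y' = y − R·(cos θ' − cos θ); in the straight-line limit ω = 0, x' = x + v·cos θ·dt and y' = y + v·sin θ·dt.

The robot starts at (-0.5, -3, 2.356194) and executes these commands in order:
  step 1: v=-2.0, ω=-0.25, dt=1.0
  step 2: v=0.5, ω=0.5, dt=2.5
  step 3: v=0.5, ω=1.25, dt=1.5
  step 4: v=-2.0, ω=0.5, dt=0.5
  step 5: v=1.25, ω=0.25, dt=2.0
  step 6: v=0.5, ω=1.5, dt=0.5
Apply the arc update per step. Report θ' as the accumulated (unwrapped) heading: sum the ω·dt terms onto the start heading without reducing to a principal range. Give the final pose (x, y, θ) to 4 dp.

step 1: θ'=2.1062 (R=8.0000) → pose (0.7237, -4.5754, 2.1062)
step 2: θ'=3.3562 (R=1.0000) → pose (-0.3494, -4.1085, 3.3562)
step 3: θ'=5.2312 (R=0.4000) → pose (-0.6115, -4.6977, 5.2312)
step 4: θ'=5.4812 (R=-4.0000) → pose (-1.2102, -3.8999, 5.4812)
step 5: θ'=5.9812 (R=5.0000) → pose (0.8964, -5.1973, 5.9812)
step 6: θ'=6.7312 (R=0.3333) → pose (1.1399, -5.1795, 6.7312)

(1.1399, -5.1795, 6.7312)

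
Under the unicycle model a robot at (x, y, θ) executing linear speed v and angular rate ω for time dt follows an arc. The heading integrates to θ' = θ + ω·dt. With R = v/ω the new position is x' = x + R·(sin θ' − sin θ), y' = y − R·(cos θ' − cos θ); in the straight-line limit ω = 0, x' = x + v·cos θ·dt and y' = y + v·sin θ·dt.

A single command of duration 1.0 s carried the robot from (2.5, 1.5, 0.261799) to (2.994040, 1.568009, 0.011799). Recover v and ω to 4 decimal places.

Δθ = 0.011799 − 0.261799 = -0.250000
ω = Δθ/dt = -0.250000/1.0 = -0.2500
R = Δx/(sin θ' − sin θ) = -2.0000
v = R·ω = -2.0000·-0.2500 = 0.5000

v = 0.5000, ω = -0.2500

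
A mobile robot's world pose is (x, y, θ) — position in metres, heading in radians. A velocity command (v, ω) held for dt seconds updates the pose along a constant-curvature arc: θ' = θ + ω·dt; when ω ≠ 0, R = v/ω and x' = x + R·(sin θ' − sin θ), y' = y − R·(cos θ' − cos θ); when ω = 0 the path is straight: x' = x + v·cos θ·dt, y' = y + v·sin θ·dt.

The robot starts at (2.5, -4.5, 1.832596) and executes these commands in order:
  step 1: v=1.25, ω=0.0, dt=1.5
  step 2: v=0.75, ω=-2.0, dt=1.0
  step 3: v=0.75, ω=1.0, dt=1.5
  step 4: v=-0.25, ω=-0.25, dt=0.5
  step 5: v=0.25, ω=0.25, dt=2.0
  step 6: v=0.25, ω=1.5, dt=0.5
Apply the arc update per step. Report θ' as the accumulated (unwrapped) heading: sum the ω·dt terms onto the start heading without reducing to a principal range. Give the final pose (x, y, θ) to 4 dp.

(3.2523, -1.1808, 2.4576)

step 1: θ'=1.8326 (straight) → pose (2.0147, -2.6889, 1.8326)
step 2: θ'=-0.1674 (R=-0.3750) → pose (2.4394, -2.2221, -0.1674)
step 3: θ'=1.3326 (R=0.7500) → pose (3.2932, -1.6595, 1.3326)
step 4: θ'=1.2076 (R=1.0000) → pose (3.2562, -1.7788, 1.2076)
step 5: θ'=1.7076 (R=1.0000) → pose (3.3121, -1.2872, 1.7076)
step 6: θ'=2.4576 (R=0.1667) → pose (3.2523, -1.1808, 2.4576)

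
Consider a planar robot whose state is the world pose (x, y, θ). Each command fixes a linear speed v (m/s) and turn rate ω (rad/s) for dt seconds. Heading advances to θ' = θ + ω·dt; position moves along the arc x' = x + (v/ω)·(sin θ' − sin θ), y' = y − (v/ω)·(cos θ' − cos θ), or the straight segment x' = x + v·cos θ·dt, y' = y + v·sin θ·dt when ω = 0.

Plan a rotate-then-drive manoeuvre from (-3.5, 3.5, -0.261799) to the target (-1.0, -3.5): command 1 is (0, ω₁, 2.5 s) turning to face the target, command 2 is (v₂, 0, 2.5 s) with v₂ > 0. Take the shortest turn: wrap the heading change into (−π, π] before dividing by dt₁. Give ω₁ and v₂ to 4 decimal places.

heading to target = atan2(-3.5−3.5, -1−-3.5) = -1.2278
Δθ = wrap(-1.2278 − -0.2618) = -0.9660; ω₁ = Δθ/dt₁ = -0.3864
distance = √((-1−-3.5)² + (-3.5−3.5)²) = 7.4330; v₂ = distance/dt₂ = 2.9732

ω₁ = -0.3864, v₂ = 2.9732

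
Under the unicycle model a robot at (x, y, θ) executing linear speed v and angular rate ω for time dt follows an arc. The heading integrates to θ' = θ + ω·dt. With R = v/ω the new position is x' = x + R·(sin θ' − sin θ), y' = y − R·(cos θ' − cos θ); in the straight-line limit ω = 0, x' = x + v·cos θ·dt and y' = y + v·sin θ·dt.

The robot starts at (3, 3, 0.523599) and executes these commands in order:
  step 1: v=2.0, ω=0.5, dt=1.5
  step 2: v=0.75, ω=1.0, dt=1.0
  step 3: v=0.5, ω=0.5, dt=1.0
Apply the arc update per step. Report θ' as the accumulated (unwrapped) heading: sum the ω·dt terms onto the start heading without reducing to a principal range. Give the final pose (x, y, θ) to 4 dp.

(4.2765, 6.2838, 2.7736)

step 1: θ'=1.2736 (R=4.0000) → pose (4.8246, 5.2927, 1.2736)
step 2: θ'=2.2736 (R=0.7500) → pose (4.6798, 5.9971, 2.2736)
step 3: θ'=2.7736 (R=1.0000) → pose (4.2765, 6.2838, 2.7736)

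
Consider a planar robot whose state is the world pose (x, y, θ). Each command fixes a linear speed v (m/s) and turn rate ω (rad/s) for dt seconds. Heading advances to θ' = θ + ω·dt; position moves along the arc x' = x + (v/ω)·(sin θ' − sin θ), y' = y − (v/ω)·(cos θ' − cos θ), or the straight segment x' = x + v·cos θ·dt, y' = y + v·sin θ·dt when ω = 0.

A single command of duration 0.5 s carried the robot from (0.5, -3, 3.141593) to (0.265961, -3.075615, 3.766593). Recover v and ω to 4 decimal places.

v = 0.5000, ω = 1.2500

Δθ = 3.766593 − 3.141593 = 0.625000
ω = Δθ/dt = 0.625000/0.5 = 1.2500
R = Δx/(sin θ' − sin θ) = 0.4000
v = R·ω = 0.4000·1.2500 = 0.5000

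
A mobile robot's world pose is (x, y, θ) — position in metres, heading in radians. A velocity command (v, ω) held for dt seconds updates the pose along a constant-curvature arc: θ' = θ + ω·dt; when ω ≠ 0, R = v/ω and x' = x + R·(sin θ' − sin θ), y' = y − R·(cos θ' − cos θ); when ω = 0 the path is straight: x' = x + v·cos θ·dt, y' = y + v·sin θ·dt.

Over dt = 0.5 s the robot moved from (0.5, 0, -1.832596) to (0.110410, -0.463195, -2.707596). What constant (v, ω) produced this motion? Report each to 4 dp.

v = 1.2500, ω = -1.7500

Δθ = -2.707596 − -1.832596 = -0.875000
ω = Δθ/dt = -0.875000/0.5 = -1.7500
R = −Δy/(cos θ' − cos θ) = -0.7143
v = R·ω = -0.7143·-1.7500 = 1.2500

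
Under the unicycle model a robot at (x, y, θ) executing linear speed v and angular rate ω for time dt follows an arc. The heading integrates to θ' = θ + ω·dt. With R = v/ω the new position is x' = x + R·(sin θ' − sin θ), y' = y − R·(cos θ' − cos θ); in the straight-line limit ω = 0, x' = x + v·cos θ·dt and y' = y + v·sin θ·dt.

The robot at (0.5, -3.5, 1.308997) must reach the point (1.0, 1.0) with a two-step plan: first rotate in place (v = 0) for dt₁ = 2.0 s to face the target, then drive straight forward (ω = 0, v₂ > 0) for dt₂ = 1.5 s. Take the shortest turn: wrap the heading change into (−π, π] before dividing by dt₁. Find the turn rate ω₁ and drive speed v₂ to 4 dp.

ω₁ = 0.0756, v₂ = 3.0185

heading to target = atan2(1−-3.5, 1−0.5) = 1.4601
Δθ = wrap(1.4601 − 1.3090) = 0.1511; ω₁ = Δθ/dt₁ = 0.0756
distance = √((1−0.5)² + (1−-3.5)²) = 4.5277; v₂ = distance/dt₂ = 3.0185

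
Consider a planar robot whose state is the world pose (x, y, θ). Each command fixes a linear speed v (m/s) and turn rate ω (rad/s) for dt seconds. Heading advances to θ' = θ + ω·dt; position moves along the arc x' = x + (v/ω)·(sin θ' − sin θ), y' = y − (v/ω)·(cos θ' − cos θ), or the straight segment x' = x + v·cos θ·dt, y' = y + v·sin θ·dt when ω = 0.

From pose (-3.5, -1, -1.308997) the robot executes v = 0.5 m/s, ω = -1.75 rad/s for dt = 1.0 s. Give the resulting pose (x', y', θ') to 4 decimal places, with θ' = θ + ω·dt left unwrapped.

(-3.7524, -1.3587, -3.0590)

θ' = -1.3090 + -1.75·1.0 = -3.0590
R = v/ω = 0.5/-1.75 = -0.2857
x' = -3.5 + -0.2857·(sin -3.0590 − sin -1.3090) = -3.7524
y' = -1 − -0.2857·(cos -3.0590 − cos -1.3090) = -1.3587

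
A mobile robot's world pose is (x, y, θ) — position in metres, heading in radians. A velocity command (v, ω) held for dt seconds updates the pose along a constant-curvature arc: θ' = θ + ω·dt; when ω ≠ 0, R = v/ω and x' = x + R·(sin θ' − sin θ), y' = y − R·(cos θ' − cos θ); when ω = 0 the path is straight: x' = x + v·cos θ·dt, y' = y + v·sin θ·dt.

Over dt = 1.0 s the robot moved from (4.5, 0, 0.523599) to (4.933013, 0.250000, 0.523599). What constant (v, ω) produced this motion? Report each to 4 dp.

Δθ = 0.523599 − 0.523599 = 0.000000
ω = Δθ/dt = 0.000000/1.0 = 0.0000
ω = 0 → v = (Δx·cos θ + Δy·sin θ)/dt = 0.5000

v = 0.5000, ω = 0.0000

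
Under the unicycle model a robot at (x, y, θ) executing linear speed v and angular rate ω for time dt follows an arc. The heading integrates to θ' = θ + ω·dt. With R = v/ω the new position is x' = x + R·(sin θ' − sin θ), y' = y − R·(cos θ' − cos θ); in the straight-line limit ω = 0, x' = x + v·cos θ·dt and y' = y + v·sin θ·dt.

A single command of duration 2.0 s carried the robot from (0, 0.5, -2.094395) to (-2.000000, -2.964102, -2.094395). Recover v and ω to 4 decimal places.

v = 2.0000, ω = 0.0000

Δθ = -2.094395 − -2.094395 = 0.000000
ω = Δθ/dt = 0.000000/2.0 = 0.0000
ω = 0 → v = (Δx·cos θ + Δy·sin θ)/dt = 2.0000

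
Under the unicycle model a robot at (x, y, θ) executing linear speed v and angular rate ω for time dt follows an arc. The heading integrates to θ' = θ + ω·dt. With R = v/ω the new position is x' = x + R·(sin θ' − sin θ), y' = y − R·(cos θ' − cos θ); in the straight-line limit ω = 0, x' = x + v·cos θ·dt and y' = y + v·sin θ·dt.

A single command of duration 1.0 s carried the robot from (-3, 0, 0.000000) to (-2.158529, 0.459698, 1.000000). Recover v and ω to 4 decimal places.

v = 1.0000, ω = 1.0000

Δθ = 1.000000 − 0.000000 = 1.000000
ω = Δθ/dt = 1.000000/1.0 = 1.0000
R = Δx/(sin θ' − sin θ) = 1.0000
v = R·ω = 1.0000·1.0000 = 1.0000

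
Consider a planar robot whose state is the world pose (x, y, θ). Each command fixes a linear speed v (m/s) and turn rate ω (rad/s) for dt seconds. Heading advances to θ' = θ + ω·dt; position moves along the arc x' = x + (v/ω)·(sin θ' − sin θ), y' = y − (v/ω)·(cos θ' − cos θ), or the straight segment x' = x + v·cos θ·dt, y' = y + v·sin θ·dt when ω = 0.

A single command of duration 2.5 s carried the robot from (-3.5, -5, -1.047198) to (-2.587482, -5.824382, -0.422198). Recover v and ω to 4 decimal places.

v = 0.5000, ω = 0.2500

Δθ = -0.422198 − -1.047198 = 0.625000
ω = Δθ/dt = 0.625000/2.5 = 0.2500
R = Δx/(sin θ' − sin θ) = 2.0000
v = R·ω = 2.0000·0.2500 = 0.5000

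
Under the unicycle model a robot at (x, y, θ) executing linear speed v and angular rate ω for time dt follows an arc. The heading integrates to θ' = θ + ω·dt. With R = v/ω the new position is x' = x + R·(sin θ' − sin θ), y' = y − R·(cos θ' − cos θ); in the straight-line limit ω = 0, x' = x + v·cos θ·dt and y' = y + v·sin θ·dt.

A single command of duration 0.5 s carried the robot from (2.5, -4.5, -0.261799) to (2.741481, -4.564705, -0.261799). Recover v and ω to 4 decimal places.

Δθ = -0.261799 − -0.261799 = 0.000000
ω = Δθ/dt = 0.000000/0.5 = 0.0000
ω = 0 → v = (Δx·cos θ + Δy·sin θ)/dt = 0.5000

v = 0.5000, ω = 0.0000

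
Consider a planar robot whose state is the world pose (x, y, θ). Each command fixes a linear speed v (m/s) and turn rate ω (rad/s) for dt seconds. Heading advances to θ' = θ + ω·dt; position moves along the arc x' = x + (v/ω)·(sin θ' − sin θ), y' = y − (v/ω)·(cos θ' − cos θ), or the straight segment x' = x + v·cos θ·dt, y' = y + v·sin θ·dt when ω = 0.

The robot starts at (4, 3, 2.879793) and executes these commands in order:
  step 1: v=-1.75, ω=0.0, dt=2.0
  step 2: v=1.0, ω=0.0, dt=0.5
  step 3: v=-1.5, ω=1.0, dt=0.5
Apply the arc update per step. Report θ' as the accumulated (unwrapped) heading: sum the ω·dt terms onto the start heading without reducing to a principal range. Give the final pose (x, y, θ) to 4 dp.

step 1: θ'=2.8798 (straight) → pose (7.3807, 2.0941, 2.8798)
step 2: θ'=2.8798 (straight) → pose (6.8978, 2.2235, 2.8798)
step 3: θ'=3.3798 (R=-1.5000) → pose (7.6399, 2.2148, 3.3798)

(7.6399, 2.2148, 3.3798)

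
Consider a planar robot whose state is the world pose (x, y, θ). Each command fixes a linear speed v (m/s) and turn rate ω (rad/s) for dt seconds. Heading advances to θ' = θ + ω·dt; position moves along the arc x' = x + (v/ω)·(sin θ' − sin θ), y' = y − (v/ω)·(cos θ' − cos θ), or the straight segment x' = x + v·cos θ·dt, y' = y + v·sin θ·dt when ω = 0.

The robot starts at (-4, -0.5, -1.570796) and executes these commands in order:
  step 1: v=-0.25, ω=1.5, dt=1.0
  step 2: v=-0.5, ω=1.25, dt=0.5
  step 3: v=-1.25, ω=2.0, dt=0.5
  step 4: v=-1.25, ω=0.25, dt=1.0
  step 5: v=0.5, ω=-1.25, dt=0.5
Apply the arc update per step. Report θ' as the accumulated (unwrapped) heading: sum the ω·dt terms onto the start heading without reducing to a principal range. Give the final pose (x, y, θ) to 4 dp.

(-4.5354, -1.9079, 1.1792)

step 1: θ'=-0.0708 (R=-0.1667) → pose (-4.1549, -0.3338, -0.0708)
step 2: θ'=0.5542 (R=-0.4000) → pose (-4.3937, -0.3926, 0.5542)
step 3: θ'=1.5542 (R=-0.6250) → pose (-4.6897, -0.9137, 1.5542)
step 4: θ'=1.8042 (R=-5.0000) → pose (-4.5548, -2.1531, 1.8042)
step 5: θ'=1.1792 (R=-0.4000) → pose (-4.5354, -1.9079, 1.1792)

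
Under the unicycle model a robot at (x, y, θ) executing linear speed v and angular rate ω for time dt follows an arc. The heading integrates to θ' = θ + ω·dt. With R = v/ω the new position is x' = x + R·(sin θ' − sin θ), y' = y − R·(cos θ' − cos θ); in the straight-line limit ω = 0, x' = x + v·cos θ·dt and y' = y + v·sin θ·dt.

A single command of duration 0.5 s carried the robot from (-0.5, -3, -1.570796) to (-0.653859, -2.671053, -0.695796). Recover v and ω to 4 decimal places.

v = -0.7500, ω = 1.7500

Δθ = -0.695796 − -1.570796 = 0.875000
ω = Δθ/dt = 0.875000/0.5 = 1.7500
R = −Δy/(cos θ' − cos θ) = -0.4286
v = R·ω = -0.4286·1.7500 = -0.7500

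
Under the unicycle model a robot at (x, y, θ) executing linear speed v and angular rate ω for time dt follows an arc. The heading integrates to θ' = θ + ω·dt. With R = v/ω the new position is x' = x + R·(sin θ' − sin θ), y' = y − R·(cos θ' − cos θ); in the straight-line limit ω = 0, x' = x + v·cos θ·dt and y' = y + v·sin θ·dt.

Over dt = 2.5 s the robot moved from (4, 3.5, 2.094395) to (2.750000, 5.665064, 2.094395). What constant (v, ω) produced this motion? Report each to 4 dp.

Δθ = 2.094395 − 2.094395 = 0.000000
ω = Δθ/dt = 0.000000/2.5 = 0.0000
ω = 0 → v = (Δx·cos θ + Δy·sin θ)/dt = 1.0000

v = 1.0000, ω = 0.0000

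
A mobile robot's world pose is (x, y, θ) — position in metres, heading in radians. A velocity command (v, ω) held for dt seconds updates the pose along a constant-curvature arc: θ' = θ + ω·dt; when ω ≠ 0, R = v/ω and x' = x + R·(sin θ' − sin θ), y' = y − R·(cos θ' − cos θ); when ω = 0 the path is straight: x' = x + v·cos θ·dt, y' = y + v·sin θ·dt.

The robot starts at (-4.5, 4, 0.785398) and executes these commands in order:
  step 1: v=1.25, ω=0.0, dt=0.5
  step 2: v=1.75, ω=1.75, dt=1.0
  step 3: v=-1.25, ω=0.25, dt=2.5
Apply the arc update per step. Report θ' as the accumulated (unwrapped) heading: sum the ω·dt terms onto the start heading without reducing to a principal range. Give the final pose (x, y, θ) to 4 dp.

(-1.2527, 5.0809, 3.1604)

step 1: θ'=0.7854 (straight) → pose (-4.0581, 4.4419, 0.7854)
step 2: θ'=2.5354 (R=1.0000) → pose (-4.1954, 5.9709, 2.5354)
step 3: θ'=3.1604 (R=-5.0000) → pose (-1.2527, 5.0809, 3.1604)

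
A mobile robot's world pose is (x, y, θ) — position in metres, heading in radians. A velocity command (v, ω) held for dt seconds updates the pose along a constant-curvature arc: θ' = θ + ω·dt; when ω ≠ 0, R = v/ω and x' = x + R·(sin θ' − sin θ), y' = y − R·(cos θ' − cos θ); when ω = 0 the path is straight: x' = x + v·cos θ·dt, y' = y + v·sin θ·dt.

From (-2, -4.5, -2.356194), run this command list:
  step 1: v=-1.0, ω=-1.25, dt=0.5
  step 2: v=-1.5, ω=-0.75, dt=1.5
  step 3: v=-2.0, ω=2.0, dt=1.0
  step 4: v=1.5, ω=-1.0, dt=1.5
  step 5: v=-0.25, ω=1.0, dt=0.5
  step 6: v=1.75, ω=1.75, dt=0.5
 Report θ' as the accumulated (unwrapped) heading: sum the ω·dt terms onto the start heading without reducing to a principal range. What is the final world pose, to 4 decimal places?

step 1: θ'=-2.9812 (R=0.8000) → pose (-1.5621, -4.2760, -2.9812)
step 2: θ'=-4.1062 (R=2.0000) → pose (0.4010, -5.1108, -4.1062)
step 3: θ'=-2.1062 (R=-1.0000) → pose (2.0829, -5.0512, -2.1062)
step 4: θ'=-3.6062 (R=-1.5000) → pose (0.1207, -5.6270, -3.6062)
step 5: θ'=-3.1062 (R=-0.2500) → pose (0.2415, -5.6533, -3.1062)
step 6: θ'=-2.2312 (R=1.0000) → pose (-0.5128, -6.0392, -2.2312)

(-0.5128, -6.0392, -2.2312)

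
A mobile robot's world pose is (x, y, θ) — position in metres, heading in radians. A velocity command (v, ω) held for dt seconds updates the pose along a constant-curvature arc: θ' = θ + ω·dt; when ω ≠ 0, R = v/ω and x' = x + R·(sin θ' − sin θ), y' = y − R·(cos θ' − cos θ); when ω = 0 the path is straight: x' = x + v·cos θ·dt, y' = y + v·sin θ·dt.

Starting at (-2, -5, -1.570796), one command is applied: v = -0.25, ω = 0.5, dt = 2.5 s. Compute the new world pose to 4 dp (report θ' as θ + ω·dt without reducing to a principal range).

θ' = -1.5708 + 0.5·2.5 = -0.3208
R = v/ω = -0.25/0.5 = -0.5000
x' = -2 + -0.5000·(sin -0.3208 − sin -1.5708) = -2.3423
y' = -5 − -0.5000·(cos -0.3208 − cos -1.5708) = -4.5255

(-2.3423, -4.5255, -0.3208)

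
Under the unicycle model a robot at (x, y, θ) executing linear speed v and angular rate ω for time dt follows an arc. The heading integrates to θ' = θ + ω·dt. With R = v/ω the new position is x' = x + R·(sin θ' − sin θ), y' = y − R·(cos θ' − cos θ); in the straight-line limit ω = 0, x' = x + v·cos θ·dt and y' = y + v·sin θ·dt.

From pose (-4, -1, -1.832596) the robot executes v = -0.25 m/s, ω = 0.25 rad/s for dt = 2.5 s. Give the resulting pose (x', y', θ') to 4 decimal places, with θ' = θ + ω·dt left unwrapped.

θ' = -1.8326 + 0.25·2.5 = -1.2076
R = v/ω = -0.25/0.25 = -1.0000
x' = -4 + -1.0000·(sin -1.2076 − sin -1.8326) = -4.0312
y' = -1 − -1.0000·(cos -1.2076 − cos -1.8326) = -0.3859

(-4.0312, -0.3859, -1.2076)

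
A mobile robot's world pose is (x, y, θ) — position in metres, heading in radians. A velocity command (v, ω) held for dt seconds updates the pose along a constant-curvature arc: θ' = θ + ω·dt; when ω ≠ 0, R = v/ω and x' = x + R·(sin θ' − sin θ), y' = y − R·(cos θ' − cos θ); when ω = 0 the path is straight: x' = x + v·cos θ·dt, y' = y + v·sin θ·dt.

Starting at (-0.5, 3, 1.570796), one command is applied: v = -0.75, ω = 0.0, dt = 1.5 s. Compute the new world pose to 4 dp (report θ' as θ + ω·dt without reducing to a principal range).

θ' = 1.5708 + 0.0·1.5 = 1.5708
ω = 0 → straight: x' = -0.5 + -0.75·cos(1.5708)·1.5 = -0.5000
y' = 3 + -0.75·sin(1.5708)·1.5 = 1.8750

(-0.5000, 1.8750, 1.5708)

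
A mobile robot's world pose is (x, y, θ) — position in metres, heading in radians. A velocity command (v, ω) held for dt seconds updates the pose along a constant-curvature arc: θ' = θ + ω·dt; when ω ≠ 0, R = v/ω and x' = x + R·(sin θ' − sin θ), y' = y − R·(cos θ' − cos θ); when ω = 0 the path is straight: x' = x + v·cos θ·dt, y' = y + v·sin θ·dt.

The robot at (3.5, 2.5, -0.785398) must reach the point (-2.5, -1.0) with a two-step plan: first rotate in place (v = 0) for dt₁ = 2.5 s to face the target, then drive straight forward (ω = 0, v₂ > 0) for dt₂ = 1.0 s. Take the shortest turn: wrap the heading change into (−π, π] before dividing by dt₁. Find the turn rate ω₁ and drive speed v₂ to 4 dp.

ω₁ = -0.7312, v₂ = 6.9462

heading to target = atan2(-1−2.5, -2.5−3.5) = -2.6135
Δθ = wrap(-2.6135 − -0.7854) = -1.8281; ω₁ = Δθ/dt₁ = -0.7312
distance = √((-2.5−3.5)² + (-1−2.5)²) = 6.9462; v₂ = distance/dt₂ = 6.9462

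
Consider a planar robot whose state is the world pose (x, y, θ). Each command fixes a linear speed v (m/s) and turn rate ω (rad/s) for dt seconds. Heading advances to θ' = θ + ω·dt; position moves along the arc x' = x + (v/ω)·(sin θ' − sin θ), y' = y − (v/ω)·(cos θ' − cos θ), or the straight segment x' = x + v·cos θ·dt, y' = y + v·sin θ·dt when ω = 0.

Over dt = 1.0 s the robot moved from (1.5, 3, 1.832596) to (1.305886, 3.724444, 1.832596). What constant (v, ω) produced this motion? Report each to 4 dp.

v = 0.7500, ω = 0.0000

Δθ = 1.832596 − 1.832596 = 0.000000
ω = Δθ/dt = 0.000000/1.0 = 0.0000
ω = 0 → v = (Δx·cos θ + Δy·sin θ)/dt = 0.7500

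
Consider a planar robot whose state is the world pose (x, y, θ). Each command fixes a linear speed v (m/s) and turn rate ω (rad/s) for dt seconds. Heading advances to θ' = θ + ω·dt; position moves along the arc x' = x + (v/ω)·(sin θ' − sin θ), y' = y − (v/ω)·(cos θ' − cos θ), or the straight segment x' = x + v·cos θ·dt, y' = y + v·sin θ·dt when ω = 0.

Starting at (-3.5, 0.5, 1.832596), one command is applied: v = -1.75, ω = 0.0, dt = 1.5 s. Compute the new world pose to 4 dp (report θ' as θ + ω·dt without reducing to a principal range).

θ' = 1.8326 + 0.0·1.5 = 1.8326
ω = 0 → straight: x' = -3.5 + -1.75·cos(1.8326)·1.5 = -2.8206
y' = 0.5 + -1.75·sin(1.8326)·1.5 = -2.0356

(-2.8206, -2.0356, 1.8326)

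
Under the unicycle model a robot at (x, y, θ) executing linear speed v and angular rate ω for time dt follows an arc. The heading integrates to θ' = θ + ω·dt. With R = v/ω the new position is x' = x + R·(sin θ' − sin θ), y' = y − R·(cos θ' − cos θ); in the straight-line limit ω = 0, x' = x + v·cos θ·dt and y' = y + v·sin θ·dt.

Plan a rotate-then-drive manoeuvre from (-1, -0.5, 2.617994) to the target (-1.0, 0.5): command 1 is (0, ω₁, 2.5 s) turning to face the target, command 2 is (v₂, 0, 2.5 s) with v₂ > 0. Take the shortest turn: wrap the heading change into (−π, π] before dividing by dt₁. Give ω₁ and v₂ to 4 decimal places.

heading to target = atan2(0.5−-0.5, -1−-1) = 1.5708
Δθ = wrap(1.5708 − 2.6180) = -1.0472; ω₁ = Δθ/dt₁ = -0.4189
distance = √((-1−-1)² + (0.5−-0.5)²) = 1.0000; v₂ = distance/dt₂ = 0.4000

ω₁ = -0.4189, v₂ = 0.4000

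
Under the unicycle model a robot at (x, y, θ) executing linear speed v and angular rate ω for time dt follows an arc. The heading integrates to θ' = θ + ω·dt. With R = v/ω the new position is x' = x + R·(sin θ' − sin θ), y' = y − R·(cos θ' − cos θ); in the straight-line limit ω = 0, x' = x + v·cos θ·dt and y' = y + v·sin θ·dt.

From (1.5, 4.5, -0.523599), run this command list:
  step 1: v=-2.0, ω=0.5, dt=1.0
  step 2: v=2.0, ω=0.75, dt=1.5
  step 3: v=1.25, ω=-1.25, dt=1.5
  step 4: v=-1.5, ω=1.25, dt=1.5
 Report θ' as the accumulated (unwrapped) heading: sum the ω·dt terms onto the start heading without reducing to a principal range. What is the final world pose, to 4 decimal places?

(1.7174, 6.4418, 1.1014)

step 1: θ'=-0.0236 (R=-4.0000) → pose (-0.4056, 5.0348, -0.0236)
step 2: θ'=1.1014 (R=2.6667) → pose (2.0356, 6.4945, 1.1014)
step 3: θ'=-0.7736 (R=-1.0000) → pose (3.6261, 6.7575, -0.7736)
step 4: θ'=1.1014 (R=-1.2000) → pose (1.7174, 6.4418, 1.1014)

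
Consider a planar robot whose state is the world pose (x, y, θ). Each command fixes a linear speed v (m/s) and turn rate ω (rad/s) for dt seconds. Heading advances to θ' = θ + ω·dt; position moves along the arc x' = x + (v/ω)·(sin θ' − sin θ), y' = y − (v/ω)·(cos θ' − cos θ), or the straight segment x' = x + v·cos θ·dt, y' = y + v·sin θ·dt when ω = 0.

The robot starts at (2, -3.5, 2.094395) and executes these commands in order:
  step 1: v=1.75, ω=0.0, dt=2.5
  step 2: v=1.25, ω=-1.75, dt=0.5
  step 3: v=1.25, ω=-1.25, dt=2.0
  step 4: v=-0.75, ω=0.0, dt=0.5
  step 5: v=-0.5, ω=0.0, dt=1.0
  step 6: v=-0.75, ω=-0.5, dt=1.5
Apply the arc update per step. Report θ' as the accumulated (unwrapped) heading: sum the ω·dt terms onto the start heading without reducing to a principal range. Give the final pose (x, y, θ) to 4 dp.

step 1: θ'=2.0944 (straight) → pose (-0.1875, 0.2889, 2.0944)
step 2: θ'=1.2194 (R=-0.7143) → pose (-0.2395, 0.8919, 1.2194)
step 3: θ'=-1.2806 (R=-1.0000) → pose (1.6575, 0.8338, -1.2806)
step 4: θ'=-1.2806 (straight) → pose (1.5502, 1.1931, -1.2806)
step 5: θ'=-1.2806 (straight) → pose (1.4072, 1.6722, -1.2806)
step 6: θ'=-2.0306 (R=1.5000) → pose (1.5002, 2.7671, -2.0306)

(1.5002, 2.7671, -2.0306)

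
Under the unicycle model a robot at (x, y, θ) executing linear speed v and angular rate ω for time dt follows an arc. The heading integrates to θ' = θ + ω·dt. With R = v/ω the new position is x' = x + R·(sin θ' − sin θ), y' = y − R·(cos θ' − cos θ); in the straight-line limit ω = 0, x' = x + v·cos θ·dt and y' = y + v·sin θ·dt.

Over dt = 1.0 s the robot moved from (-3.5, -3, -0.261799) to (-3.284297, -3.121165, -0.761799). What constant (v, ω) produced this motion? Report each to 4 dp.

Δθ = -0.761799 − -0.261799 = -0.500000
ω = Δθ/dt = -0.500000/1.0 = -0.5000
R = Δx/(sin θ' − sin θ) = -0.5000
v = R·ω = -0.5000·-0.5000 = 0.2500

v = 0.2500, ω = -0.5000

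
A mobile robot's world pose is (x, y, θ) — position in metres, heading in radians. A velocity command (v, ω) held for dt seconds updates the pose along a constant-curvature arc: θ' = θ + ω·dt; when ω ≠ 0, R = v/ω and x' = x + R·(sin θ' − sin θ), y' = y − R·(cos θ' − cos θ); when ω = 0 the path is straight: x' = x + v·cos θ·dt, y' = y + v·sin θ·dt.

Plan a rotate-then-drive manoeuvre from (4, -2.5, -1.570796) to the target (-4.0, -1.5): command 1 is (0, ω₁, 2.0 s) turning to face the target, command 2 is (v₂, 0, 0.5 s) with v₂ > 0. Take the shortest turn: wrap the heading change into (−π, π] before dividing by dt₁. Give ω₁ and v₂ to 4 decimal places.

ω₁ = -0.8476, v₂ = 16.1245

heading to target = atan2(-1.5−-2.5, -4−4) = 3.0172
Δθ = wrap(3.0172 − -1.5708) = -1.6952; ω₁ = Δθ/dt₁ = -0.8476
distance = √((-4−4)² + (-1.5−-2.5)²) = 8.0623; v₂ = distance/dt₂ = 16.1245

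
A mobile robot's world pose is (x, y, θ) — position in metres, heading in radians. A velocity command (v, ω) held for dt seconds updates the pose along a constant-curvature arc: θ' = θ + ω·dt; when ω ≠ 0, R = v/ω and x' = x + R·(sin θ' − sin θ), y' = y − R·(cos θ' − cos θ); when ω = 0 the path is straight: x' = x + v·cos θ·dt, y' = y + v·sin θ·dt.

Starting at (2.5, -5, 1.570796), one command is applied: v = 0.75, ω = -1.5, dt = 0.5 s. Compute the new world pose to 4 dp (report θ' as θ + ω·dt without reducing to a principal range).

θ' = 1.5708 + -1.5·0.5 = 0.8208
R = v/ω = 0.75/-1.5 = -0.5000
x' = 2.5 + -0.5000·(sin 0.8208 − sin 1.5708) = 2.6342
y' = -5 − -0.5000·(cos 0.8208 − cos 1.5708) = -4.6592

(2.6342, -4.6592, 0.8208)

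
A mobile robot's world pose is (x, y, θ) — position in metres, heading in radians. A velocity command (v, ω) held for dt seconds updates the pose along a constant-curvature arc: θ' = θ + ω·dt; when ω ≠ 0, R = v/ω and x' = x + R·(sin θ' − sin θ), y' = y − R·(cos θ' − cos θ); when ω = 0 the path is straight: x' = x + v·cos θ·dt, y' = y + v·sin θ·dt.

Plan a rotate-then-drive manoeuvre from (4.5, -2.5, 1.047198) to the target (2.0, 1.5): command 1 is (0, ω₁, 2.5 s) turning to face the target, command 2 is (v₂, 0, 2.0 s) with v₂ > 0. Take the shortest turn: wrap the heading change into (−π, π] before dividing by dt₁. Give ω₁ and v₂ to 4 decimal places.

heading to target = atan2(1.5−-2.5, 2−4.5) = 2.1294
Δθ = wrap(2.1294 − 1.0472) = 1.0822; ω₁ = Δθ/dt₁ = 0.4329
distance = √((2−4.5)² + (1.5−-2.5)²) = 4.7170; v₂ = distance/dt₂ = 2.3585

ω₁ = 0.4329, v₂ = 2.3585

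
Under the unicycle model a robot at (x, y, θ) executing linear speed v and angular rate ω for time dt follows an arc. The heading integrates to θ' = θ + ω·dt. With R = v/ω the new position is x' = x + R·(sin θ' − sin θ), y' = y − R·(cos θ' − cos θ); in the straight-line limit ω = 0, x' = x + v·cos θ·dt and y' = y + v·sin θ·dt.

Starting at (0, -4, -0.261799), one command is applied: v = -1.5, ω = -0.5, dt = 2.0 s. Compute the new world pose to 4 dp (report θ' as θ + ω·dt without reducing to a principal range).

θ' = -0.2618 + -0.5·2.0 = -1.2618
R = v/ω = -1.5/-0.5 = 3.0000
x' = 0 + 3.0000·(sin -1.2618 − sin -0.2618) = -2.0815
y' = -4 − 3.0000·(cos -1.2618 − cos -0.2618) = -2.0145

(-2.0815, -2.0145, -1.2618)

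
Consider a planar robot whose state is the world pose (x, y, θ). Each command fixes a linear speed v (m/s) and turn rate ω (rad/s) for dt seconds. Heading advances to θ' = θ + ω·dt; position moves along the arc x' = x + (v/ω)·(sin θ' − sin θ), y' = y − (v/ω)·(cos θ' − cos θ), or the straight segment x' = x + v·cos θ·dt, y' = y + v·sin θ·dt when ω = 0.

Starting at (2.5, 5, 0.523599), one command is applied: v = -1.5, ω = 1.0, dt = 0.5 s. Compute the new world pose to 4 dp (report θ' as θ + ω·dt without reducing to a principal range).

(1.9690, 4.4814, 1.0236)

θ' = 0.5236 + 1.0·0.5 = 1.0236
R = v/ω = -1.5/1.0 = -1.5000
x' = 2.5 + -1.5000·(sin 1.0236 − sin 0.5236) = 1.9690
y' = 5 − -1.5000·(cos 1.0236 − cos 0.5236) = 4.4814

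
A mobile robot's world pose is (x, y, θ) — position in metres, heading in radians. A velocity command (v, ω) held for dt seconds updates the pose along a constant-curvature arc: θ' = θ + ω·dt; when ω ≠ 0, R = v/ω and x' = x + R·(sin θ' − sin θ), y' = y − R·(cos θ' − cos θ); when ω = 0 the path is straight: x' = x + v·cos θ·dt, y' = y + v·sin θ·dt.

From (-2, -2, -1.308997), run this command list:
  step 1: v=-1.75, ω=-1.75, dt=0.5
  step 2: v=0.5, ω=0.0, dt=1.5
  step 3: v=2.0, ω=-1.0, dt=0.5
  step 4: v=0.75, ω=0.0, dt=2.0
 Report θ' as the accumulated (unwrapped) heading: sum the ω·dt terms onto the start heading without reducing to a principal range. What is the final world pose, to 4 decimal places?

(-4.3812, -3.0850, -2.6840)

step 1: θ'=-2.1840 (R=1.0000) → pose (-1.8519, -1.1657, -2.1840)
step 2: θ'=-2.1840 (straight) → pose (-2.2835, -1.7791, -2.1840)
step 3: θ'=-2.6840 (R=-2.0000) → pose (-3.0355, -2.4223, -2.6840)
step 4: θ'=-2.6840 (straight) → pose (-4.3812, -3.0850, -2.6840)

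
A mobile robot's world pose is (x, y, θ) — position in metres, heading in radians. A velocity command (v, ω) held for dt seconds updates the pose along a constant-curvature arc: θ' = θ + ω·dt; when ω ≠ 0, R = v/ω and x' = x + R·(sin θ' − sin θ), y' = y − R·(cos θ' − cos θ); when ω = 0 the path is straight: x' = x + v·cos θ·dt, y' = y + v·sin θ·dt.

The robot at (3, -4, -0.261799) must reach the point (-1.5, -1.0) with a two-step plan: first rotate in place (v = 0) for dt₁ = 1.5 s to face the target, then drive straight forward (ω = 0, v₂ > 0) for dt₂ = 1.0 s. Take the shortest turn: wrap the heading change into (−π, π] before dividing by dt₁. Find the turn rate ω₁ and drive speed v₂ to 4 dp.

heading to target = atan2(-1−-4, -1.5−3) = 2.5536
Δθ = wrap(2.5536 − -0.2618) = 2.8154; ω₁ = Δθ/dt₁ = 1.8769
distance = √((-1.5−3)² + (-1−-4)²) = 5.4083; v₂ = distance/dt₂ = 5.4083

ω₁ = 1.8769, v₂ = 5.4083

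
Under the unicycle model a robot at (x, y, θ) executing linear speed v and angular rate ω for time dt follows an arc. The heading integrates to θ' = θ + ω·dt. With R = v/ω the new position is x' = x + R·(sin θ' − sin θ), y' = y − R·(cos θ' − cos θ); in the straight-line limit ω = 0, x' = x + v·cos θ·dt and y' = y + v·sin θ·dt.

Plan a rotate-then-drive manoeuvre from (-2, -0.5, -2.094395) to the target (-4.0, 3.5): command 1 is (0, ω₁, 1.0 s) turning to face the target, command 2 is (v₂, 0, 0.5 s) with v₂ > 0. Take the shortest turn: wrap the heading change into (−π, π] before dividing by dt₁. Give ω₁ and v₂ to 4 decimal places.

heading to target = atan2(3.5−-0.5, -4−-2) = 2.0344
Δθ = wrap(2.0344 − -2.0944) = -2.1543; ω₁ = Δθ/dt₁ = -2.1543
distance = √((-4−-2)² + (3.5−-0.5)²) = 4.4721; v₂ = distance/dt₂ = 8.9443

ω₁ = -2.1543, v₂ = 8.9443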